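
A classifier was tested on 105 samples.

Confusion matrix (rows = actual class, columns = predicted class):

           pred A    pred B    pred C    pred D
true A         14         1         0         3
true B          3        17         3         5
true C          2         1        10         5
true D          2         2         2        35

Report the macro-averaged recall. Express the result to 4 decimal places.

0.6985

Per-class recall (TP/(TP+FN)):
  A: TP=14, FN=1+0+3=4 → 14/18 = 0.77778
  B: TP=17, FN=3+3+5=11 → 17/28 = 0.60714
  C: TP=10, FN=2+1+5=8 → 10/18 = 0.55556
  D: TP=35, FN=2+2+2=6 → 35/41 = 0.85366
Macro-recall = mean = (0.77778 + 0.60714 + 0.55556 + 0.85366) / 4 = 0.6985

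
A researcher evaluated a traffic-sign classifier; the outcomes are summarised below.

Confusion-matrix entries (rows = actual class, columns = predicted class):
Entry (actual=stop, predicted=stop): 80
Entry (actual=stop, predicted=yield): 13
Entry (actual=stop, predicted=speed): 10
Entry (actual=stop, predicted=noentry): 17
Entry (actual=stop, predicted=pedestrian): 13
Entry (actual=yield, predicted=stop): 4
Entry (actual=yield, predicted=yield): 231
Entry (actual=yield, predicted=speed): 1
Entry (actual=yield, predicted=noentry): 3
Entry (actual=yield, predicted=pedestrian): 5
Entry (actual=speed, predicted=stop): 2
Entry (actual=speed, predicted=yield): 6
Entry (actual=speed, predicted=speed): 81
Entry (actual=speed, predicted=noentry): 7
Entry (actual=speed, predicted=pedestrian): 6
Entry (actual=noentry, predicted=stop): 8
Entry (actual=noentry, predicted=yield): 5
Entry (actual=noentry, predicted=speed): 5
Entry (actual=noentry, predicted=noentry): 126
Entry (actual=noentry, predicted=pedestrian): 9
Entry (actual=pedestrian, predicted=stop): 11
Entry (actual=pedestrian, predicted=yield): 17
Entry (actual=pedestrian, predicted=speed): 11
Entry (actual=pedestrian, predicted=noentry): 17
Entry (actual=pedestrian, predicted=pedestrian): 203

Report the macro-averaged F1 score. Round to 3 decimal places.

Per-class F1 score (2·TP/(2·TP+FP+FN)):
  stop: TP=80, FP=4+2+8+11=25, FN=13+10+17+13=53 → 160/238 = 0.6723
  yield: TP=231, FP=13+6+5+17=41, FN=4+1+3+5=13 → 462/516 = 0.8953
  speed: TP=81, FP=10+1+5+11=27, FN=2+6+7+6=21 → 162/210 = 0.7714
  noentry: TP=126, FP=17+3+7+17=44, FN=8+5+5+9=27 → 252/323 = 0.7802
  pedestrian: TP=203, FP=13+5+6+9=33, FN=11+17+11+17=56 → 406/495 = 0.8202
Macro-F1 score = mean = (0.6723 + 0.8953 + 0.7714 + 0.7802 + 0.8202) / 5 = 0.788

0.788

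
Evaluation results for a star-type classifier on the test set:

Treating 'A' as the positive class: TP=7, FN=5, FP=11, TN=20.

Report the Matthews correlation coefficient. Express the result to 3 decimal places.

0.208

MCC = (TP·TN − FP·FN) / √((TP+FP)(TP+FN)(TN+FP)(TN+FN))
Numerator = 7·20 − 11·5 = 85
Denominator = √(18·12·31·25) = √167400 = 409.1455
MCC = 85 / 409.1455 = 0.208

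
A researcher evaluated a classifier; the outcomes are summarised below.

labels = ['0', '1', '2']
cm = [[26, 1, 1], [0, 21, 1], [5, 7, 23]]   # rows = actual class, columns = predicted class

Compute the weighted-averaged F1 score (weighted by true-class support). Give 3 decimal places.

0.819

Per-class F1 score (2·TP/(2·TP+FP+FN)):
  0: TP=26, FP=0+5=5, FN=1+1=2 → 52/59 = 0.8814
  1: TP=21, FP=1+7=8, FN=0+1=1 → 42/51 = 0.8235
  2: TP=23, FP=1+1=2, FN=5+7=12 → 46/60 = 0.7667
Weighted-F1 score = Σ (supportᵢ/N)·F1 scoreᵢ with N=85: (28/85)·0.8814 + (22/85)·0.8235 + (35/85)·0.7667 = 0.819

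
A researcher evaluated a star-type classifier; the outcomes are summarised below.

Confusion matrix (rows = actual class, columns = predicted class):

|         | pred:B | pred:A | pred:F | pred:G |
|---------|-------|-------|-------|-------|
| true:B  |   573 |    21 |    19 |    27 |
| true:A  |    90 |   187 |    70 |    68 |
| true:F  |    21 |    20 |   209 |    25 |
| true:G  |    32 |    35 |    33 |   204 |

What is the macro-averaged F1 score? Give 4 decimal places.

0.6841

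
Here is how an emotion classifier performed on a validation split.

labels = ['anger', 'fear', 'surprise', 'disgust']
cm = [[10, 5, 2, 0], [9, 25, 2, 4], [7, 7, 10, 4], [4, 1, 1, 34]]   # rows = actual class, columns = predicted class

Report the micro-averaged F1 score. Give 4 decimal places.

0.6320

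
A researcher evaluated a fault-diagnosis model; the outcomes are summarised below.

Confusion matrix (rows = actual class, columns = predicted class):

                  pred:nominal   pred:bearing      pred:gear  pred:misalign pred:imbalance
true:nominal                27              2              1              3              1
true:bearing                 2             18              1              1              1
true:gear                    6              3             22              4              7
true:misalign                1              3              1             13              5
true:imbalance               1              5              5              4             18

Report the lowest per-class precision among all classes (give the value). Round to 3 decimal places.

Per-class precision (TP/(TP+FP)):
  nominal: TP=27, FP=2+6+1+1=10 → 27/37 = 0.7297
  bearing: TP=18, FP=2+3+3+5=13 → 18/31 = 0.5806
  gear: TP=22, FP=1+1+1+5=8 → 22/30 = 0.7333
  misalign: TP=13, FP=3+1+4+4=12 → 13/25 = 0.5200
  imbalance: TP=18, FP=1+1+7+5=14 → 18/32 = 0.5625
Lowest is class 'misalign' with precision = 0.520.

0.520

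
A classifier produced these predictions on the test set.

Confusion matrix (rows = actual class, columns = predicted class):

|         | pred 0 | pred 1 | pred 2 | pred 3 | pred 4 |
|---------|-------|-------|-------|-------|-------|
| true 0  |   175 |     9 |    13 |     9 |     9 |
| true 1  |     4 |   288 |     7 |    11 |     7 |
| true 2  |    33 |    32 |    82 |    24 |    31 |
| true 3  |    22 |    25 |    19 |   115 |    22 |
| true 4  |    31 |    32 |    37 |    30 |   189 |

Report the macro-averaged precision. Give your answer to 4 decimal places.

0.6533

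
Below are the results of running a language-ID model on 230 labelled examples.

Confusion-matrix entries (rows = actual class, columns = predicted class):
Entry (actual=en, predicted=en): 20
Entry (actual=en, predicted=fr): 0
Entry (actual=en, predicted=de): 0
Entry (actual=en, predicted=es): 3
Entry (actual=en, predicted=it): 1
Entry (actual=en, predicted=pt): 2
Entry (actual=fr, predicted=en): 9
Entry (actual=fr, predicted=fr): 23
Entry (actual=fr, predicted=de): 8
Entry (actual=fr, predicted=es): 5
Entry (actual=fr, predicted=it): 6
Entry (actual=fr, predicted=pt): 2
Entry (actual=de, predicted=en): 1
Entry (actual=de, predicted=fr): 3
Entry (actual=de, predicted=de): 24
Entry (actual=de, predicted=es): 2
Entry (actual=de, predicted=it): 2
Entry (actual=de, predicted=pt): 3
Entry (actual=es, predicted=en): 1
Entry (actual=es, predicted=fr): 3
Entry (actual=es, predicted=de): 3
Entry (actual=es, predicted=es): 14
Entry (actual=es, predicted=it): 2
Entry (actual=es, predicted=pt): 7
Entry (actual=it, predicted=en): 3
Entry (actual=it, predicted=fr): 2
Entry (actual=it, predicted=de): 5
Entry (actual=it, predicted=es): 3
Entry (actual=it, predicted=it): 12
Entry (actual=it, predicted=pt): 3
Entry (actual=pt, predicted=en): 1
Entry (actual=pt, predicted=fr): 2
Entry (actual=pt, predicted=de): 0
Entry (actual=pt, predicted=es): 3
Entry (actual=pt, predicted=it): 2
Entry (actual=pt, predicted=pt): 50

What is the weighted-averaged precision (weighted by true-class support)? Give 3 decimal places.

0.624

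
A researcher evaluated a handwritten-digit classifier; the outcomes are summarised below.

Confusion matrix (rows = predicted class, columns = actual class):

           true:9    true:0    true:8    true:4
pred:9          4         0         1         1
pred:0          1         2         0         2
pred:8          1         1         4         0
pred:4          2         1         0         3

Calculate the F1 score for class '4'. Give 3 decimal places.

0.500

Treat '4' as positive and all other classes as negative.
F1 score = 2·TP/(2·TP+FP+FN).
4: TP=3, FP=2+1+0=3, FN=1+2+0=3 → 6/12 = 0.5000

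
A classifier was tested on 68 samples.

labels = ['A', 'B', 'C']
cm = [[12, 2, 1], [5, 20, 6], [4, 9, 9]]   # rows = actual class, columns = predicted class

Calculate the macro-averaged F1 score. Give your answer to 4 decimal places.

Per-class F1 score (2·TP/(2·TP+FP+FN)):
  A: TP=12, FP=5+4=9, FN=2+1=3 → 24/36 = 0.66667
  B: TP=20, FP=2+9=11, FN=5+6=11 → 40/62 = 0.64516
  C: TP=9, FP=1+6=7, FN=4+9=13 → 18/38 = 0.47368
Macro-F1 score = mean = (0.66667 + 0.64516 + 0.47368) / 3 = 0.5952

0.5952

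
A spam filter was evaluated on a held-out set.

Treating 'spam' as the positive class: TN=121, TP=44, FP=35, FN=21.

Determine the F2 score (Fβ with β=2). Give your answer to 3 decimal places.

0.649

Fβ = (1+β²)·TP / ((1+β²)·TP + β²·FN + FP), with β²=4
= 5·44 / (5·44 + 4·21 + 35) = 0.649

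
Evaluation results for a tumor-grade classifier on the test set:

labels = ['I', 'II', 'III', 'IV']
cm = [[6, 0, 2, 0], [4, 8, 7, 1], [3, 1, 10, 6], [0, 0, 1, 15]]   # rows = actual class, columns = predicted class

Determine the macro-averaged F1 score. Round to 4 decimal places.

0.6032

Per-class F1 score (2·TP/(2·TP+FP+FN)):
  I: TP=6, FP=4+3+0=7, FN=0+2+0=2 → 12/21 = 0.57143
  II: TP=8, FP=0+1+0=1, FN=4+7+1=12 → 16/29 = 0.55172
  III: TP=10, FP=2+7+1=10, FN=3+1+6=10 → 20/40 = 0.50000
  IV: TP=15, FP=0+1+6=7, FN=0+0+1=1 → 30/38 = 0.78947
Macro-F1 score = mean = (0.57143 + 0.55172 + 0.50000 + 0.78947) / 4 = 0.6032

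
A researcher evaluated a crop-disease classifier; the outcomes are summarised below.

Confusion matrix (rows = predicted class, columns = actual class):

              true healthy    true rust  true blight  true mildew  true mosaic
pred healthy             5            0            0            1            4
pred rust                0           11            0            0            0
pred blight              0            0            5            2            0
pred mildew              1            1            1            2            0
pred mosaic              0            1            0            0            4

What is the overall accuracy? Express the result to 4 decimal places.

Accuracy = trace / total = (5+11+5+2+4=27) / 38 = 27/38 = 0.7105

0.7105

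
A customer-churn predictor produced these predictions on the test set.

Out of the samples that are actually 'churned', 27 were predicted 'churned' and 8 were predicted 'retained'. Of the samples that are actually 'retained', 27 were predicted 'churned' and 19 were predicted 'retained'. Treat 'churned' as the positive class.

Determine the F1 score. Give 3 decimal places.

Precision = TP/(TP+FP) = 27/54 = 0.5000
Recall = TP/(TP+FN) = 27/35 = 0.7714
F1 = 2·TP/(2·TP+FP+FN) = 54/89 = 0.607

0.607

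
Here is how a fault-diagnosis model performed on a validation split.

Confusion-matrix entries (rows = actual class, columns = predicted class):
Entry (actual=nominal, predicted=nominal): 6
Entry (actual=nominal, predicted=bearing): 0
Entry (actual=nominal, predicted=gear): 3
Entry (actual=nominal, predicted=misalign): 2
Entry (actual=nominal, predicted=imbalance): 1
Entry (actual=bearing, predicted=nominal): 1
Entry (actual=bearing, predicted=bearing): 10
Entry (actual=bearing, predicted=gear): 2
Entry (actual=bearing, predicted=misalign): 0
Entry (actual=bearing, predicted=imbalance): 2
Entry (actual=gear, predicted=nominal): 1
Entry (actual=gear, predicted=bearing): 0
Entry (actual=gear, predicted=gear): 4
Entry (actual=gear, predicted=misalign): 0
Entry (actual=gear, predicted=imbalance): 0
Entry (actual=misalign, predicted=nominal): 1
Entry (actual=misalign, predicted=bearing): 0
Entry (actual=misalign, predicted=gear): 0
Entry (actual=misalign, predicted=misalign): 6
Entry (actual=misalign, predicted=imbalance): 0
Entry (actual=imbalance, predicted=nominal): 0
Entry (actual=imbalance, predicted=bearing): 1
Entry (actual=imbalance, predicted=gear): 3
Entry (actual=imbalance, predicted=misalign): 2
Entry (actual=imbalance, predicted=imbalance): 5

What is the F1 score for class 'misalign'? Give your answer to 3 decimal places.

Take TP from the diagonal, FP from the rest of the 'misalign' prediction marginal, FN from the rest of the 'misalign' actual marginal.
F1 score = 2·TP/(2·TP+FP+FN).
misalign: TP=6, FP=2+0+0+2=4, FN=1+0+0+0=1 → 12/17 = 0.7059

0.706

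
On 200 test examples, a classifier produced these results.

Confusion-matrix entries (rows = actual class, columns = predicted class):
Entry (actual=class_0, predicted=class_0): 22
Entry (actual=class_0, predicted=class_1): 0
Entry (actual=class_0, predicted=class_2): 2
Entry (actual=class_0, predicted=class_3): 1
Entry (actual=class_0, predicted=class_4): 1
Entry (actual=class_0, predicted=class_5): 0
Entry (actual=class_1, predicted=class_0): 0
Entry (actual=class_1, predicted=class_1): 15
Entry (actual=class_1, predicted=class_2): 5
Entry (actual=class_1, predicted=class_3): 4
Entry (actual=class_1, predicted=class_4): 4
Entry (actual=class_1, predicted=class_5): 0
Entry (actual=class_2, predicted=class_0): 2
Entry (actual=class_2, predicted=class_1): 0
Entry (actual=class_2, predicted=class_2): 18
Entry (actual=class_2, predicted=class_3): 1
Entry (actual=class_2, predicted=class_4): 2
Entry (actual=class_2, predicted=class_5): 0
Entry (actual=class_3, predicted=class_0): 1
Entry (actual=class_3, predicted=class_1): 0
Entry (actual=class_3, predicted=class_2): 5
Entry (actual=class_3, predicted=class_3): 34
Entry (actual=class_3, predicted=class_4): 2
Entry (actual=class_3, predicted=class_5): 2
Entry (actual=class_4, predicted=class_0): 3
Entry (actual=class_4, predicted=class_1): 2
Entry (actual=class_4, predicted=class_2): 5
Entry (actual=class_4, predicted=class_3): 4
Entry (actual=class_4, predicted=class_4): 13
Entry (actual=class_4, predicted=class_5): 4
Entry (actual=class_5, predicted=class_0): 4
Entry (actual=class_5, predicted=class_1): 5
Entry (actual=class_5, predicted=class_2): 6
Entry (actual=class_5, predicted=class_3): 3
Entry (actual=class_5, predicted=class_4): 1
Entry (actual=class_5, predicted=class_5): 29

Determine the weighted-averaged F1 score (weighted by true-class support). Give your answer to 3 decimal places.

0.654

Per-class F1 score (2·TP/(2·TP+FP+FN)):
  class_0: TP=22, FP=0+2+1+3+4=10, FN=0+2+1+1+0=4 → 44/58 = 0.7586
  class_1: TP=15, FP=0+0+0+2+5=7, FN=0+5+4+4+0=13 → 30/50 = 0.6000
  class_2: TP=18, FP=2+5+5+5+6=23, FN=2+0+1+2+0=5 → 36/64 = 0.5625
  class_3: TP=34, FP=1+4+1+4+3=13, FN=1+0+5+2+2=10 → 68/91 = 0.7473
  class_4: TP=13, FP=1+4+2+2+1=10, FN=3+2+5+4+4=18 → 26/54 = 0.4815
  class_5: TP=29, FP=0+0+0+2+4=6, FN=4+5+6+3+1=19 → 58/83 = 0.6988
Weighted-F1 score = Σ (supportᵢ/N)·F1 scoreᵢ with N=200: (26/200)·0.7586 + (28/200)·0.6000 + (23/200)·0.5625 + (44/200)·0.7473 + (31/200)·0.4815 + (48/200)·0.6988 = 0.654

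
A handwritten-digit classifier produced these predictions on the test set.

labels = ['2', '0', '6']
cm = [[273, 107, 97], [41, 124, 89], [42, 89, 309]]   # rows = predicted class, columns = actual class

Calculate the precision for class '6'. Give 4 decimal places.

One-vs-rest for '6': TP = diagonal; FP = other classes predicted '6'; FN = '6' predicted as other.
precision = TP/(TP+FP).
6: TP=309, FP=42+89=131 → 309/440 = 0.70227

0.7023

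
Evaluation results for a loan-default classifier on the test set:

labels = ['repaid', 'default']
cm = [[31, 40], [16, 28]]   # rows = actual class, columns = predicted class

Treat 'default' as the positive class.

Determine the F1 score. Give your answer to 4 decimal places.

0.5000

Precision = TP/(TP+FP) = 28/68 = 0.4118
Recall = TP/(TP+FN) = 28/44 = 0.6364
F1 = 2·TP/(2·TP+FP+FN) = 56/112 = 0.5000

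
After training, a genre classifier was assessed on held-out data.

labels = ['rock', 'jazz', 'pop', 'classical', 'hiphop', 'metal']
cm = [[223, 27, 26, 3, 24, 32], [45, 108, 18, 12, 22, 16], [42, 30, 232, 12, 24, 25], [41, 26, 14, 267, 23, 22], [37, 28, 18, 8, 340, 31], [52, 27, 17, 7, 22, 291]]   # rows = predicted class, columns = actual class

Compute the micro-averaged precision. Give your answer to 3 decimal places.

Micro-averaging pools counts across classes: ΣTP=1461, ΣFP=731, ΣFN=731.
Micro-precision = TP/(TP+FP) on pooled counts = 0.667 (equals overall accuracy in single-label multiclass).

0.667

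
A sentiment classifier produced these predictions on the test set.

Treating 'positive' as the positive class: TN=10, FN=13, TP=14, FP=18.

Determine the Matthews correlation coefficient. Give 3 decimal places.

MCC = (TP·TN − FP·FN) / √((TP+FP)(TP+FN)(TN+FP)(TN+FN))
Numerator = 14·10 − 18·13 = -94
Denominator = √(32·27·28·23) = √556416 = 745.9330
MCC = -94 / 745.9330 = -0.126

-0.126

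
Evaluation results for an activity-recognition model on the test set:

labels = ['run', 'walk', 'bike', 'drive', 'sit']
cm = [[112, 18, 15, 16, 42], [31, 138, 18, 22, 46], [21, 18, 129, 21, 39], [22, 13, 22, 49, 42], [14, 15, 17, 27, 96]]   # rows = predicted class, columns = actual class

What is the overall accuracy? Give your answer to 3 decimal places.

0.522

Accuracy = trace / total = (112+138+129+49+96=524) / 1003 = 524/1003 = 0.522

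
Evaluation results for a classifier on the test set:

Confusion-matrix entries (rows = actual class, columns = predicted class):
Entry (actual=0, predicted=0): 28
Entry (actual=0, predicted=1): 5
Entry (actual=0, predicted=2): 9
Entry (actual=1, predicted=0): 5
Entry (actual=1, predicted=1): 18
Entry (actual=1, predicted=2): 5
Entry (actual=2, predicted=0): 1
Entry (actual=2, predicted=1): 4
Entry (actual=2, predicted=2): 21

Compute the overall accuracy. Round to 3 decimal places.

0.698

Accuracy = trace / total = (28+18+21=67) / 96 = 67/96 = 0.698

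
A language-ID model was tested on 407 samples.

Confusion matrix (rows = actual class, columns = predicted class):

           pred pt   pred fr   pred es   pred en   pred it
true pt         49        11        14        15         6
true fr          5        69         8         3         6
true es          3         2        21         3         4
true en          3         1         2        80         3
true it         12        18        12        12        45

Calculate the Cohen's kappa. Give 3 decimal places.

0.557

Observed agreement pₒ = trace/N = 264/407 = 0.6486
Expected agreement pₑ = Σ (rowᵢ·colᵢ)/N² = (95·72 + 91·101 + 33·57 + 89·113 + 99·64)/407² = 0.2071
κ = (pₒ − pₑ)/(1 − pₑ) = (0.6486 − 0.2071)/(1 − 0.2071) = 0.557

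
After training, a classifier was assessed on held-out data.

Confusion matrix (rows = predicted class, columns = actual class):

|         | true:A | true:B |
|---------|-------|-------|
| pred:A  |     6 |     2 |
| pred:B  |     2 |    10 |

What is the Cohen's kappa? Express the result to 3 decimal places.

Observed agreement pₒ = trace/N = 16/20 = 0.8000
Expected agreement pₑ = Σ (rowᵢ·colᵢ)/N² = (8·8 + 12·12)/20² = 0.5200
κ = (pₒ − pₑ)/(1 − pₑ) = (0.8000 − 0.5200)/(1 − 0.5200) = 0.583

0.583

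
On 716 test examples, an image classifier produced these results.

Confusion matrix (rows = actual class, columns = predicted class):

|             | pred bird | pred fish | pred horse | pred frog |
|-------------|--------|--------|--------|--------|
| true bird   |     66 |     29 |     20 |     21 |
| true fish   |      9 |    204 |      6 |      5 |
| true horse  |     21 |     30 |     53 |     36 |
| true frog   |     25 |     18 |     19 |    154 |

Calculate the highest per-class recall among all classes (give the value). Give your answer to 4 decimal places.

0.9107

Per-class recall (TP/(TP+FN)):
  bird: TP=66, FN=29+20+21=70 → 66/136 = 0.48529
  fish: TP=204, FN=9+6+5=20 → 204/224 = 0.91071
  horse: TP=53, FN=21+30+36=87 → 53/140 = 0.37857
  frog: TP=154, FN=25+18+19=62 → 154/216 = 0.71296
Highest is class 'fish' with recall = 0.9107.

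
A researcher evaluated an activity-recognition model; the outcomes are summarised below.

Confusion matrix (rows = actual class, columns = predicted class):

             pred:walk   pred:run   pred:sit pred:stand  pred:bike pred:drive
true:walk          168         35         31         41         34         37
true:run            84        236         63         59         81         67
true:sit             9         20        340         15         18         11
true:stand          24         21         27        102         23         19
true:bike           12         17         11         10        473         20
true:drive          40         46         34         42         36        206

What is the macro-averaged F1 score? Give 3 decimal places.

0.577

Per-class F1 score (2·TP/(2·TP+FP+FN)):
  walk: TP=168, FP=84+9+24+12+40=169, FN=35+31+41+34+37=178 → 336/683 = 0.4919
  run: TP=236, FP=35+20+21+17+46=139, FN=84+63+59+81+67=354 → 472/965 = 0.4891
  sit: TP=340, FP=31+63+27+11+34=166, FN=9+20+15+18+11=73 → 680/919 = 0.7399
  stand: TP=102, FP=41+59+15+10+42=167, FN=24+21+27+23+19=114 → 204/485 = 0.4206
  bike: TP=473, FP=34+81+18+23+36=192, FN=12+17+11+10+20=70 → 946/1208 = 0.7831
  drive: TP=206, FP=37+67+11+19+20=154, FN=40+46+34+42+36=198 → 412/764 = 0.5393
Macro-F1 score = mean = (0.4919 + 0.4891 + 0.7399 + 0.4206 + 0.7831 + 0.5393) / 6 = 0.577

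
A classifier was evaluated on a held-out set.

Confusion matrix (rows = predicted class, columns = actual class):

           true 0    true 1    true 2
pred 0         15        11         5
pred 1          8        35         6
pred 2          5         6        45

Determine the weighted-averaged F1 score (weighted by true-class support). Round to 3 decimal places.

0.701

Per-class F1 score (2·TP/(2·TP+FP+FN)):
  0: TP=15, FP=11+5=16, FN=8+5=13 → 30/59 = 0.5085
  1: TP=35, FP=8+6=14, FN=11+6=17 → 70/101 = 0.6931
  2: TP=45, FP=5+6=11, FN=5+6=11 → 90/112 = 0.8036
Weighted-F1 score = Σ (supportᵢ/N)·F1 scoreᵢ with N=136: (28/136)·0.5085 + (52/136)·0.6931 + (56/136)·0.8036 = 0.701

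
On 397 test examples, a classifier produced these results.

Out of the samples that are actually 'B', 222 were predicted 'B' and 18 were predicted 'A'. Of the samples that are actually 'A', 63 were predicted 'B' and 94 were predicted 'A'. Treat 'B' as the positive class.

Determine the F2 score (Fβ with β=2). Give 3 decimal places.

0.892

Fβ = (1+β²)·TP / ((1+β²)·TP + β²·FN + FP), with β²=4
= 5·222 / (5·222 + 4·18 + 63) = 0.892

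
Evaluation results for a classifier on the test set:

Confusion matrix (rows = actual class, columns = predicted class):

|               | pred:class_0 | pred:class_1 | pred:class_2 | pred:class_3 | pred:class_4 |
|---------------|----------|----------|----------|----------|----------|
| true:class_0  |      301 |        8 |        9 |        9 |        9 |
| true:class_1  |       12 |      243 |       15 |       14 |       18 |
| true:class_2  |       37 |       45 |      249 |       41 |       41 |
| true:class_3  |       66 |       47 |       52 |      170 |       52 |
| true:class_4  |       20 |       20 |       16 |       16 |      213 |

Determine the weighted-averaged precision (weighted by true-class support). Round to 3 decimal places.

Per-class precision (TP/(TP+FP)):
  class_0: TP=301, FP=12+37+66+20=135 → 301/436 = 0.6904
  class_1: TP=243, FP=8+45+47+20=120 → 243/363 = 0.6694
  class_2: TP=249, FP=9+15+52+16=92 → 249/341 = 0.7302
  class_3: TP=170, FP=9+14+41+16=80 → 170/250 = 0.6800
  class_4: TP=213, FP=9+18+41+52=120 → 213/333 = 0.6396
Weighted-precision = Σ (supportᵢ/N)·precisionᵢ with N=1723: (336/1723)·0.6904 + (302/1723)·0.6694 + (413/1723)·0.7302 + (387/1723)·0.6800 + (285/1723)·0.6396 = 0.686

0.686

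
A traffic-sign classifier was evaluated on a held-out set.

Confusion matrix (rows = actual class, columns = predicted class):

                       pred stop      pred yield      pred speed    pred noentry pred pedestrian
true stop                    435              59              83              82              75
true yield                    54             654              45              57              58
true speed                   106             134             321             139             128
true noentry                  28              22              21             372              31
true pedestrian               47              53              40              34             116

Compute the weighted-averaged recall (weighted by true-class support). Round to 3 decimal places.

0.594

Per-class recall (TP/(TP+FN)):
  stop: TP=435, FN=59+83+82+75=299 → 435/734 = 0.5926
  yield: TP=654, FN=54+45+57+58=214 → 654/868 = 0.7535
  speed: TP=321, FN=106+134+139+128=507 → 321/828 = 0.3877
  noentry: TP=372, FN=28+22+21+31=102 → 372/474 = 0.7848
  pedestrian: TP=116, FN=47+53+40+34=174 → 116/290 = 0.4000
Weighted-recall = Σ (supportᵢ/N)·recallᵢ with N=3194: (734/3194)·0.5926 + (868/3194)·0.7535 + (828/3194)·0.3877 + (474/3194)·0.7848 + (290/3194)·0.4000 = 0.594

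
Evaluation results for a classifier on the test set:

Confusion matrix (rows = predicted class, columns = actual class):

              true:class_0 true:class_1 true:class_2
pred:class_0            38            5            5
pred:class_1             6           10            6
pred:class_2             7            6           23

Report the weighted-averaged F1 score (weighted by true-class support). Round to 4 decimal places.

Per-class F1 score (2·TP/(2·TP+FP+FN)):
  class_0: TP=38, FP=5+5=10, FN=6+7=13 → 76/99 = 0.76768
  class_1: TP=10, FP=6+6=12, FN=5+6=11 → 20/43 = 0.46512
  class_2: TP=23, FP=7+6=13, FN=5+6=11 → 46/70 = 0.65714
Weighted-F1 score = Σ (supportᵢ/N)·F1 scoreᵢ with N=106: (51/106)·0.76768 + (21/106)·0.46512 + (34/106)·0.65714 = 0.6723

0.6723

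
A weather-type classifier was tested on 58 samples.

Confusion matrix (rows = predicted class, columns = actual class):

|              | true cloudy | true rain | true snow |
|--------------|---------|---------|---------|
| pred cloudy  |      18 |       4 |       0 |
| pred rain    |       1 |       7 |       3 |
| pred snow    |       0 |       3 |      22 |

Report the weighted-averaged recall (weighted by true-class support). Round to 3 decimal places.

0.810

Per-class recall (TP/(TP+FN)):
  cloudy: TP=18, FN=1+0=1 → 18/19 = 0.9474
  rain: TP=7, FN=4+3=7 → 7/14 = 0.5000
  snow: TP=22, FN=0+3=3 → 22/25 = 0.8800
Weighted-recall = Σ (supportᵢ/N)·recallᵢ with N=58: (19/58)·0.9474 + (14/58)·0.5000 + (25/58)·0.8800 = 0.810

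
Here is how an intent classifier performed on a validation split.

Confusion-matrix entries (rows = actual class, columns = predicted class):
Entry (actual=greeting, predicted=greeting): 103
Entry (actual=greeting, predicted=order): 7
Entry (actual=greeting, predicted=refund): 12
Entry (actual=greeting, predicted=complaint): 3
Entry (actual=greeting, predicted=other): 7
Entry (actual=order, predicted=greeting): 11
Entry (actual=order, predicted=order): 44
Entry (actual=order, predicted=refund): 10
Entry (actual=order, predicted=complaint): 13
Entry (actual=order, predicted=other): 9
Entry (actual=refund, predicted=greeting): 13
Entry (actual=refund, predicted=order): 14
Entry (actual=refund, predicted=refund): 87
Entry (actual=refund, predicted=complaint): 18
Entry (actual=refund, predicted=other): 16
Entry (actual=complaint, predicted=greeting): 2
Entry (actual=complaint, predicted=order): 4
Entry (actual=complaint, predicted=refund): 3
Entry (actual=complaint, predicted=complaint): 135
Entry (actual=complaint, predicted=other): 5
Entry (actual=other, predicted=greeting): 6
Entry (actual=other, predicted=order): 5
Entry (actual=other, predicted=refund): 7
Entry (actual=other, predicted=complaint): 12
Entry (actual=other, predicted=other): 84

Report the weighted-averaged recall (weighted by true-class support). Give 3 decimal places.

Per-class recall (TP/(TP+FN)):
  greeting: TP=103, FN=7+12+3+7=29 → 103/132 = 0.7803
  order: TP=44, FN=11+10+13+9=43 → 44/87 = 0.5057
  refund: TP=87, FN=13+14+18+16=61 → 87/148 = 0.5878
  complaint: TP=135, FN=2+4+3+5=14 → 135/149 = 0.9060
  other: TP=84, FN=6+5+7+12=30 → 84/114 = 0.7368
Weighted-recall = Σ (supportᵢ/N)·recallᵢ with N=630: (132/630)·0.7803 + (87/630)·0.5057 + (148/630)·0.5878 + (149/630)·0.9060 + (114/630)·0.7368 = 0.719

0.719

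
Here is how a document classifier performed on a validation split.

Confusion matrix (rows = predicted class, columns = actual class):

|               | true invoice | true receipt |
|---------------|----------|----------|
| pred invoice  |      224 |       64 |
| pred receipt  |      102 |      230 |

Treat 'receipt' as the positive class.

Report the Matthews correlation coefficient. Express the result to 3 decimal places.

MCC = (TP·TN − FP·FN) / √((TP+FP)(TP+FN)(TN+FP)(TN+FN))
Numerator = 230·224 − 102·64 = 44992
Denominator = √(332·294·326·288) = √9164219904 = 95729.9321
MCC = 44992 / 95729.9321 = 0.470

0.470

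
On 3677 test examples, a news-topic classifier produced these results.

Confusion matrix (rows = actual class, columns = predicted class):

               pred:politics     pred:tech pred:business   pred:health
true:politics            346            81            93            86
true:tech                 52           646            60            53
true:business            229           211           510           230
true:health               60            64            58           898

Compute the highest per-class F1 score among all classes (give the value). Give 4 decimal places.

0.7652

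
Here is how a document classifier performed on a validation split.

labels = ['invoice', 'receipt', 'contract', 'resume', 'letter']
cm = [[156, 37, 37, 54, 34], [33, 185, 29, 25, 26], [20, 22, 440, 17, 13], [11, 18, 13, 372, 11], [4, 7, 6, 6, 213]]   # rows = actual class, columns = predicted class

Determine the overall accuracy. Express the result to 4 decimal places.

Accuracy = trace / total = (156+185+440+372+213=1366) / 1789 = 1366/1789 = 0.7636

0.7636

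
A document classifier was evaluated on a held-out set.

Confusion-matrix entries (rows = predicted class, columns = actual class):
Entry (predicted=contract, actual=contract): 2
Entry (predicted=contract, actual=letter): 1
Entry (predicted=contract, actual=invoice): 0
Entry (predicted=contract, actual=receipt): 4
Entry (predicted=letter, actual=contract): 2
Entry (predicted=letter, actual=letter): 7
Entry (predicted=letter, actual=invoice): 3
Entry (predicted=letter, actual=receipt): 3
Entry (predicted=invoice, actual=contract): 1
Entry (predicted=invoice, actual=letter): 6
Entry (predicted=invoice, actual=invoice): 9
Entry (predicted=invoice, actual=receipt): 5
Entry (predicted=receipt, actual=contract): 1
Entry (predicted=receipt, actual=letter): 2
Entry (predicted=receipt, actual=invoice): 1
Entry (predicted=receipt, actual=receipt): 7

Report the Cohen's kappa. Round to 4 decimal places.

Observed agreement pₒ = trace/N = 25/54 = 0.46296
Expected agreement pₑ = Σ (rowᵢ·colᵢ)/N² = (6·7 + 16·15 + 13·21 + 19·11)/54² = 0.26200
κ = (pₒ − pₑ)/(1 − pₑ) = (0.46296 − 0.26200)/(1 − 0.26200) = 0.2723

0.2723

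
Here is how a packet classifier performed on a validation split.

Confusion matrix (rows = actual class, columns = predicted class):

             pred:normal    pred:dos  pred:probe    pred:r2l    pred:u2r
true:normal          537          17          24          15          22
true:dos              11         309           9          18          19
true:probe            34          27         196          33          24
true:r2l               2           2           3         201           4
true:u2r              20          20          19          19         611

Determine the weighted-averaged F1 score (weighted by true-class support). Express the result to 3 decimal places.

Per-class F1 score (2·TP/(2·TP+FP+FN)):
  normal: TP=537, FP=11+34+2+20=67, FN=17+24+15+22=78 → 1074/1219 = 0.8811
  dos: TP=309, FP=17+27+2+20=66, FN=11+9+18+19=57 → 618/741 = 0.8340
  probe: TP=196, FP=24+9+3+19=55, FN=34+27+33+24=118 → 392/565 = 0.6938
  r2l: TP=201, FP=15+18+33+19=85, FN=2+2+3+4=11 → 402/498 = 0.8072
  u2r: TP=611, FP=22+19+24+4=69, FN=20+20+19+19=78 → 1222/1369 = 0.8926
Weighted-F1 score = Σ (supportᵢ/N)·F1 scoreᵢ with N=2196: (615/2196)·0.8811 + (366/2196)·0.8340 + (314/2196)·0.6938 + (212/2196)·0.8072 + (689/2196)·0.8926 = 0.843

0.843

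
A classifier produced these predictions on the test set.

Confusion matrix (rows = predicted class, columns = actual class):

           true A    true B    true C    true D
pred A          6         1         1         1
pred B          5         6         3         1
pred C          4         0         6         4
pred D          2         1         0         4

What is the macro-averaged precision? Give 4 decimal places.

Per-class precision (TP/(TP+FP)):
  A: TP=6, FP=1+1+1=3 → 6/9 = 0.66667
  B: TP=6, FP=5+3+1=9 → 6/15 = 0.40000
  C: TP=6, FP=4+0+4=8 → 6/14 = 0.42857
  D: TP=4, FP=2+1+0=3 → 4/7 = 0.57143
Macro-precision = mean = (0.66667 + 0.40000 + 0.42857 + 0.57143) / 4 = 0.5167

0.5167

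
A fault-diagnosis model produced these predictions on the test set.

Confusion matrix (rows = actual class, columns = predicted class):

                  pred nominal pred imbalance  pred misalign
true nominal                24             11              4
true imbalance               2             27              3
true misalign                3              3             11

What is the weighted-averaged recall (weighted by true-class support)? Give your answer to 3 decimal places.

0.705

Per-class recall (TP/(TP+FN)):
  nominal: TP=24, FN=11+4=15 → 24/39 = 0.6154
  imbalance: TP=27, FN=2+3=5 → 27/32 = 0.8438
  misalign: TP=11, FN=3+3=6 → 11/17 = 0.6471
Weighted-recall = Σ (supportᵢ/N)·recallᵢ with N=88: (39/88)·0.6154 + (32/88)·0.8438 + (17/88)·0.6471 = 0.705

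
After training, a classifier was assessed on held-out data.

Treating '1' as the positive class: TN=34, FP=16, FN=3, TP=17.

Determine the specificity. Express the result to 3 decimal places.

Specificity = TN/(TN+FP) = 34/(34+16) = 0.680

0.680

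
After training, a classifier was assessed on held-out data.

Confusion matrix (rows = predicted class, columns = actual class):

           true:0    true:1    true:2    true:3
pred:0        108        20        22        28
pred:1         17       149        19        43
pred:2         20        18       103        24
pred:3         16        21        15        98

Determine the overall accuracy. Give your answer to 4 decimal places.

Accuracy = trace / total = (108+149+103+98=458) / 721 = 458/721 = 0.6352

0.6352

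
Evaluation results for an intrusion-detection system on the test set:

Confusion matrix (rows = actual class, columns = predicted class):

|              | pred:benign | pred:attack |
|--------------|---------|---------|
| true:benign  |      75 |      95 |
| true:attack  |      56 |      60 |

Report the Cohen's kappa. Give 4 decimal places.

-0.0395

Observed agreement pₒ = trace/N = 135/286 = 0.47203
Expected agreement pₑ = Σ (rowᵢ·colᵢ)/N² = (170·131 + 116·155)/286² = 0.49208
κ = (pₒ − pₑ)/(1 − pₑ) = (0.47203 − 0.49208)/(1 − 0.49208) = -0.0395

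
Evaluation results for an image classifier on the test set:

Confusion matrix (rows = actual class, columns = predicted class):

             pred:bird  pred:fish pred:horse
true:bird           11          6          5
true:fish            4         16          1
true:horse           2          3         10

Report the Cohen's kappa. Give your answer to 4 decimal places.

Observed agreement pₒ = trace/N = 37/58 = 0.63793
Expected agreement pₑ = Σ (rowᵢ·colᵢ)/N² = (22·17 + 21·25 + 15·16)/58² = 0.33859
κ = (pₒ − pₑ)/(1 − pₑ) = (0.63793 − 0.33859)/(1 − 0.33859) = 0.4526

0.4526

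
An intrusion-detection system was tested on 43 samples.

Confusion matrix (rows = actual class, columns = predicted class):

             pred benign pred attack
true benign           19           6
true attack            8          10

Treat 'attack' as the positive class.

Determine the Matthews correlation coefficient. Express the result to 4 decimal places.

0.3221

MCC = (TP·TN − FP·FN) / √((TP+FP)(TP+FN)(TN+FP)(TN+FN))
Numerator = 10·19 − 6·8 = 142
Denominator = √(16·18·25·27) = √194400 = 440.9082
MCC = 142 / 440.9082 = 0.3221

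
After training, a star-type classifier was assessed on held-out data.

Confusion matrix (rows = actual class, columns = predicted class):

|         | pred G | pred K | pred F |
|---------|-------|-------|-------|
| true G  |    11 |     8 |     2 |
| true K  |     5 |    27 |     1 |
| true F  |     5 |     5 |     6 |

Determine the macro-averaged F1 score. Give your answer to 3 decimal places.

0.581

Per-class F1 score (2·TP/(2·TP+FP+FN)):
  G: TP=11, FP=5+5=10, FN=8+2=10 → 22/42 = 0.5238
  K: TP=27, FP=8+5=13, FN=5+1=6 → 54/73 = 0.7397
  F: TP=6, FP=2+1=3, FN=5+5=10 → 12/25 = 0.4800
Macro-F1 score = mean = (0.5238 + 0.7397 + 0.4800) / 3 = 0.581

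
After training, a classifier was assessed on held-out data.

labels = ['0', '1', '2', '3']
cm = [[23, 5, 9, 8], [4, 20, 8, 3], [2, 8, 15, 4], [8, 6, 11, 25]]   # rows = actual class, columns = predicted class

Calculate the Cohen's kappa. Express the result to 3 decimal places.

0.364

Observed agreement pₒ = trace/N = 83/159 = 0.5220
Expected agreement pₑ = Σ (rowᵢ·colᵢ)/N² = (45·37 + 35·39 + 29·43 + 50·40)/159² = 0.2483
κ = (pₒ − pₑ)/(1 − pₑ) = (0.5220 − 0.2483)/(1 − 0.2483) = 0.364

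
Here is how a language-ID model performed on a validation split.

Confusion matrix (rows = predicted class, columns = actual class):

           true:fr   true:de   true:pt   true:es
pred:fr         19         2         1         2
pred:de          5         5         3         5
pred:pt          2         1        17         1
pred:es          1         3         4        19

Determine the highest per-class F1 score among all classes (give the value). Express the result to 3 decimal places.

0.745

Per-class F1 score (2·TP/(2·TP+FP+FN)):
  fr: TP=19, FP=2+1+2=5, FN=5+2+1=8 → 38/51 = 0.7451
  de: TP=5, FP=5+3+5=13, FN=2+1+3=6 → 10/29 = 0.3448
  pt: TP=17, FP=2+1+1=4, FN=1+3+4=8 → 34/46 = 0.7391
  es: TP=19, FP=1+3+4=8, FN=2+5+1=8 → 38/54 = 0.7037
Highest is class 'fr' with F1 score = 0.745.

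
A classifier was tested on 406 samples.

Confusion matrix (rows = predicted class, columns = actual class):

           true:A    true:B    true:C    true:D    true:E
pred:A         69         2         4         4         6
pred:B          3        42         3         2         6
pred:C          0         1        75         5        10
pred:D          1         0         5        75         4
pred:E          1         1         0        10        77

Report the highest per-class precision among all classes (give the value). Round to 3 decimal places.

Per-class precision (TP/(TP+FP)):
  A: TP=69, FP=2+4+4+6=16 → 69/85 = 0.8118
  B: TP=42, FP=3+3+2+6=14 → 42/56 = 0.7500
  C: TP=75, FP=0+1+5+10=16 → 75/91 = 0.8242
  D: TP=75, FP=1+0+5+4=10 → 75/85 = 0.8824
  E: TP=77, FP=1+1+0+10=12 → 77/89 = 0.8652
Highest is class 'D' with precision = 0.882.

0.882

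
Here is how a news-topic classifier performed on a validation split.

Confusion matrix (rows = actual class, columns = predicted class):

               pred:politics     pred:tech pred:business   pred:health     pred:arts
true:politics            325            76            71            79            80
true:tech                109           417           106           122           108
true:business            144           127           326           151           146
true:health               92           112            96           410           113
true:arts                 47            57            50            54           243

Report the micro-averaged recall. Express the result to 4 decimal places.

0.4701

Micro-averaging pools counts across classes: ΣTP=1721, ΣFP=1940, ΣFN=1940.
Micro-recall = TP/(TP+FN) on pooled counts = 0.4701 (equals overall accuracy in single-label multiclass).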